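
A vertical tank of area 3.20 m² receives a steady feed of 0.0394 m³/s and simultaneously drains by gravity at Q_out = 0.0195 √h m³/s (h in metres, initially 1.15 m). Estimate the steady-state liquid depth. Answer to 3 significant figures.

4.08 m

Volume balance on the tank: A dh/dt = Q_in − 0.0195 √h. At steady state dh/dt = 0:
Q_in = 0.0195 √h_ss ⇒ √h_ss = 0.0394/0.0195 = 2.0205.
h_ss = 2.0205² = 4.0825 m. (Since h₀ = 1.15 m < h_ss, the level will rise toward this value.)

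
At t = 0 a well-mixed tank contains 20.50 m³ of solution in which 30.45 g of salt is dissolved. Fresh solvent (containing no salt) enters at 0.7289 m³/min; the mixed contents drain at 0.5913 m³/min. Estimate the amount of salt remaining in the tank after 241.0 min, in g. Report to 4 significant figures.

Let m(t) be the amount of salt. Volume: V(t) = V₀ + (Q_in − Q_out) t = 20.50 + 0.137600 t; V(241.0) = 53.6616 m³.
Species balance (pure solvent in): dm/dt = −Q_out · m/V(t).
Separate: dm/m = −Q_out dt/V(t) ⇒ ln(m/m₀) = −(Q_out/(Q_in−Q_out)) ln(V/V₀).
m = m₀ (V₀/V)^(Q_out/(Q_in−Q_out)) = 30.45 × (20.50/53.6616)^(4.29724) = 0.487225 g.

0.4872 g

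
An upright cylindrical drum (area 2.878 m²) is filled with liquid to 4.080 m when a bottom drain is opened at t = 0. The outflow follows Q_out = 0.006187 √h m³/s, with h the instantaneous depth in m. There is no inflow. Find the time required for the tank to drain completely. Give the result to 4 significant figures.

1879 s

A dh/dt = −Q_out = −0.006187 √h.
This is separable: 2 d(√h)/dt = −0.006187/A, so √h = √h₀ − (0.006187/(2A)) t.
Set h = 0: 2√h₀ = (0.006187/A) t_empty ⇒ t_empty = 2A√h₀/0.006187.
t_empty = 2·2.878·√4.080/0.006187 = 5.75600·2.01990/0.006187 = 1879.19 s.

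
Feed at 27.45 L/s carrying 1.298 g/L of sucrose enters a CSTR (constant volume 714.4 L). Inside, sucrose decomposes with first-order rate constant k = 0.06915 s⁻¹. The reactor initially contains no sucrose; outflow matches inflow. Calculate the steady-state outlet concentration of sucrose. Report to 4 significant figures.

0.4636 g/L

V dC/dt = Q(C_in − C) − k V C.
At steady state: 0 = Q C_in − (Q + kV) C_ss, so C_ss = Q C_in/(Q + kV).
C_ss = 27.45·1.298/(27.45 + 0.06915·714.4) = 35.6301/76.8508 = 0.463627 g/L.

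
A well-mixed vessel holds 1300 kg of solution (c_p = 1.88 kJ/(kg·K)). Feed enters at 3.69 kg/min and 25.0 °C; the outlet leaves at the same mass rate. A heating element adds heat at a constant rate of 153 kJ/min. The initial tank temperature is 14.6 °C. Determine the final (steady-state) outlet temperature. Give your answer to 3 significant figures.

47.1 °C

M c_p dT/dt = ṁ c_p (T_in − T) + Q̇.
At steady state dT/dt = 0 ⇒ T_ss = T_in + Q̇/(ṁ c_p) = 25.0 + 153/(3.69·1.88) = 47.055 °C.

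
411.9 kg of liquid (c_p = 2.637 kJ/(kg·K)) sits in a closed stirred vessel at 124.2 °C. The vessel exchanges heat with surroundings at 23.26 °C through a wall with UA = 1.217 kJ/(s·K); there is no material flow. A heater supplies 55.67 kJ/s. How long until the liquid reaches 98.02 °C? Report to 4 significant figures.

M c_p dT/dt = −UA(T − T_amb) + Q̇.
τ = M c_p/UA = 892.506 s; T_ss = T_amb + Q̇/UA = 23.26 + 55.67/1.217 = 69.0036 °C.
T(t) = T_ss + (T₀ − T_ss)e^(−t/τ); set T = 98.02:
t = −τ ln[(T − T_ss)/(T₀ − T_ss)] = −892.506 · ln(0.525693) = 573.915 s.

573.9 s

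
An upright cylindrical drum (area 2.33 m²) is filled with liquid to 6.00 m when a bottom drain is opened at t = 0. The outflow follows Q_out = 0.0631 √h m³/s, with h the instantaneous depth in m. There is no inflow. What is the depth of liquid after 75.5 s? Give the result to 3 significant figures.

With no inflow, A dh/dt = −0.0631 √h.
∫ h^(−1/2) dh = −(0.0631/A) ∫ dt, giving 2√h = 2√h₀ − (0.0631/A) t.
√h = √6.00 − 0.0631·75.5/(2·2.33) = 2.4495 − 1.0223 = 1.4272.
h = 1.4272² = 2.0368 m.

2.04 m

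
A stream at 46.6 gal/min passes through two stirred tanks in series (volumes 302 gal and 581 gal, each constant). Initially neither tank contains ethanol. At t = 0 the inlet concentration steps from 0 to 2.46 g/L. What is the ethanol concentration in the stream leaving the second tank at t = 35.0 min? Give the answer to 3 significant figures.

Time constants: τᵢ = Vᵢ/Q for each well-mixed tank.
τ₁ = 302/46.6 = 6.4807 min; τ₂ = 581/46.6 = 12.468 min.
Tank 1: C₁ = C_in(1 − e^(−t/τ₁)). Tank 2 (τ₁ ≠ τ₂): C₂ = C_in[1 − (τ₁ e^(−t/τ₁) − τ₂ e^(−t/τ₂))/(τ₁ − τ₂)].
At t = 35.0: e^(−t/τ₁) = 0.0045136, e^(−t/τ₂) = 0.060372.
C₂ = 2.46·[1 − (6.4807·0.0045136 − 12.468·0.060372)/(-5.9871)] = 2.46·0.87916 = 2.1627 g/L.

2.16 g/L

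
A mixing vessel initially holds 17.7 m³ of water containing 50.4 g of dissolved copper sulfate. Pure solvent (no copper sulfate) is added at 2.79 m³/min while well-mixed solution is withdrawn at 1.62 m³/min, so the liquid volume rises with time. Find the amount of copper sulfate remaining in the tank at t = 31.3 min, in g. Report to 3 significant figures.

Let m(t) be the amount of copper sulfate. Volume: V(t) = V₀ + (Q_in − Q_out) t = 17.7 + 1.1700 t; V(31.3) = 54.321 m³.
Solute balance: dm/dt = 0 − Q_out C = −Q_out m/V(t).
dm/m = −Q_out dt/(V₀ + 1.1700 t); integrating gives ln(m/m₀) = −(Q_out/(Q_in−Q_out)) ln(V/V₀).
m = m₀ (V₀/V)^(Q_out/(Q_in−Q_out)) = 50.4 × (17.7/54.321)^(1.3846) = 10.669 g.

10.7 g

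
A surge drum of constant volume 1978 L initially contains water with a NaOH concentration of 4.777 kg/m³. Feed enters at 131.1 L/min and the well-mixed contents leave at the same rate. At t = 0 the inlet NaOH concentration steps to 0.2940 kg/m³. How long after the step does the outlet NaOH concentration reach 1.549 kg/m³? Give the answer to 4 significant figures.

19.21 min

Mass balance on the solute (V constant): V dC/dt = Q(C_in − C), so τ = V/Q = 15.0877 min.
C(t) = C_in + (C₀ − C_in) e^(−t/τ). Set C = 1.549 and solve for t:
e^(−t/τ) = (C − C_in)/(C₀ − C_in) = (1.549 − 0.2940)/(4.777 − 0.2940) = 0.279946
t = −τ ln(…) = 15.0877 × 1.27316 = 19.2090 min.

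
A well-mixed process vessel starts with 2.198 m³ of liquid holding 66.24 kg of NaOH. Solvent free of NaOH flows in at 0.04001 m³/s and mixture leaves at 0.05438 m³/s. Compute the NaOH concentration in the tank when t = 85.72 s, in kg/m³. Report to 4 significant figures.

3.056 kg/m³

Total volume: dV/dt = Q_in − Q_out = -0.0143700 m³/s, so V(t) = 2.198 − 0.0143700 t and V(85.72) = 0.966204 m³.
No NaOH enters, so dm/dt = −Q_out · (m/V).
Separate: dm/m = −Q_out dt/V(t) ⇒ ln(m/m₀) = −(Q_out/(Q_in−Q_out)) ln(V/V₀).
m = m₀ (V₀/V)^(Q_out/(Q_in−Q_out)) = 66.24 × (2.198/0.966204)^(-3.78427) = 2.95318 kg.
C = m/V = 2.95318/0.966204 = 3.05648 kg/m³.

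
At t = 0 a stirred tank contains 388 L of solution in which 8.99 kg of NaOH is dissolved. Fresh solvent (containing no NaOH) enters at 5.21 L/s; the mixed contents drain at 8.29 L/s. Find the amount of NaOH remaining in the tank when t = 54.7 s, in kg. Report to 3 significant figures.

Total volume: dV/dt = Q_in − Q_out = -3.0800 L/s, so V(t) = 388 − 3.0800 t and V(54.7) = 219.52 L.
No NaOH enters, so dm/dt = −Q_out · (m/V).
dm/m = −Q_out dt/(V₀ − 3.0800 t); integrating gives ln(m/m₀) = −(Q_out/(Q_in−Q_out)) ln(V/V₀).
m = m₀ (V₀/V)^(Q_out/(Q_in−Q_out)) = 8.99 × (388/219.52)^(-2.6916) = 1.9409 kg.

1.94 kg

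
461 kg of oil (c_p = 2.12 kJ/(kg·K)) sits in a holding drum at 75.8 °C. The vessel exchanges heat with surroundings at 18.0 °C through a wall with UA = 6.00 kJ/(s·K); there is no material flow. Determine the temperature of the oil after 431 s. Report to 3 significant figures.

Lumped-capacitance energy balance: M c_p dT/dt = UA(T_amb − T).
dT/dt = (T_ss − T)/τ with T_ss = T_amb = 18.000 °C, τ = M c_p/UA = 461·2.12/6.00 = 162.89 s.
This is linear first-order; T(t) = T_ss + (T₀ − T_ss) e^(−t/τ).
T(431) = 18.000 + (57.800)·0.070934 = 22.100 °C.

22.1 °C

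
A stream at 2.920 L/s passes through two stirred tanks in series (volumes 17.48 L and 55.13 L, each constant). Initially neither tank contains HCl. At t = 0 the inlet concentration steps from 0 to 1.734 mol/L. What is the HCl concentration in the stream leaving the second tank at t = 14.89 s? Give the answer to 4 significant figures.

0.6470 mol/L

Time constants: τᵢ = Vᵢ/Q for each well-mixed tank.
τ₁ = 17.48/2.920 = 5.98630 s; τ₂ = 55.13/2.920 = 18.8801 s.
Solving the cascade with C₁(0)=C₂(0)=0 gives C₂(t) = C_in[1 − (τ₁ e^(−t/τ₁) − τ₂ e^(−t/τ₂))/(τ₁ − τ₂)].
At t = 14.89: e^(−t/τ₁) = 0.0831303, e^(−t/τ₂) = 0.454454.
C₂ = 1.734·[1 − (5.98630·0.0831303 − 18.8801·0.454454)/(-12.8938)] = 1.734·0.373150 = 0.647042 mol/L.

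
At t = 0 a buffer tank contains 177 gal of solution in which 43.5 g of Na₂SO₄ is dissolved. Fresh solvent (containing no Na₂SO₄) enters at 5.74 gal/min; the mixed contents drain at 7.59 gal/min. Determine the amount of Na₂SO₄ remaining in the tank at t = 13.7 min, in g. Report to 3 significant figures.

Total volume: dV/dt = Q_in − Q_out = -1.8500 gal/min, so V(t) = 177 − 1.8500 t and V(13.7) = 151.66 gal.
Solute balance: dm/dt = 0 − Q_out C = −Q_out m/V(t).
dm/m = −Q_out dt/(V₀ − 1.8500 t); integrating gives ln(m/m₀) = −(Q_out/(Q_in−Q_out)) ln(V/V₀).
m = m₀ (V₀/V)^(Q_out/(Q_in−Q_out)) = 43.5 × (177/151.66)^(-4.1027) = 23.074 g.

23.1 g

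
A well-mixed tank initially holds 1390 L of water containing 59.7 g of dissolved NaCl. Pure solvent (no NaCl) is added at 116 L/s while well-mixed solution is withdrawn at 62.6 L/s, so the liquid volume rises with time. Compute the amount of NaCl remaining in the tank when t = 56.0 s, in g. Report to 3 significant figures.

15.5 g

Let m(t) be the amount of NaCl. Volume: V(t) = V₀ + (Q_in − Q_out) t = 1390 + 53.400 t; V(56.0) = 4380.4 L.
Species balance (pure solvent in): dm/dt = −Q_out · m/V(t).
dm/m = −Q_out dt/(V₀ + 53.400 t); integrating gives ln(m/m₀) = −(Q_out/(Q_in−Q_out)) ln(V/V₀).
m = m₀ (V₀/V)^(Q_out/(Q_in−Q_out)) = 59.7 × (1390/4380.4)^(1.1723) = 15.545 g.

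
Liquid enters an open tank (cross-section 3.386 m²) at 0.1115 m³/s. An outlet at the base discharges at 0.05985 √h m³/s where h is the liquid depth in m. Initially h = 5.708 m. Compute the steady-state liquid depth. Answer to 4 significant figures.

3.471 m

A dh/dt = Q_in − 0.05985 √h. Steady state requires inflow = outflow:
Q_in = 0.05985 √h_ss ⇒ √h_ss = 0.1115/0.05985 = 1.86299.
h_ss = 1.86299² = 3.47073 m. (Since h₀ = 5.708 m > h_ss, the level will fall toward this value.)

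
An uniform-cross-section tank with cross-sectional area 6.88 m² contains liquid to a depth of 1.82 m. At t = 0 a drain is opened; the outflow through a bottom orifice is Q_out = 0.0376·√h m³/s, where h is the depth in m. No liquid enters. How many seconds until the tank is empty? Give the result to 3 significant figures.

A dh/dt = −Q_out = −0.0376 √h.
This is separable: 2 d(√h)/dt = −0.0376/A, so √h = √h₀ − (0.0376/(2A)) t.
Set h = 0: 2√h₀ = (0.0376/A) t_empty ⇒ t_empty = 2A√h₀/0.0376.
t_empty = 2·6.88·√1.82/0.0376 = 13.760·1.3491/0.0376 = 493.70 s.

494 s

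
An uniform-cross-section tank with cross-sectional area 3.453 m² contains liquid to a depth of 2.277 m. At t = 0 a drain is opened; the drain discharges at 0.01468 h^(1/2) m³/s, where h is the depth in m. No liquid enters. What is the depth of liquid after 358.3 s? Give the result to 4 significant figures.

Mass balance (ρ constant): A dh/dt = −0.01468 √h.
∫ h^(−1/2) dh = −(0.01468/A) ∫ dt, giving 2√h = 2√h₀ − (0.01468/A) t.
√h = √2.277 − 0.01468·358.3/(2·3.453) = 1.50897 − 0.761634 = 0.747339.
h = 0.747339² = 0.558516 m.

0.5585 m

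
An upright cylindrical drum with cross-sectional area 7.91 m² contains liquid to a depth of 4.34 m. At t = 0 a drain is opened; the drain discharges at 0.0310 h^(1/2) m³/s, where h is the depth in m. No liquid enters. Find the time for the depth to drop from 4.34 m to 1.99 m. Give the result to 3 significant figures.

343 s

Volume balance on the tank: A dh/dt = −0.0310 √h.
Separate and integrate: 2(√h − √h₀) = −(0.0310/A) t.
t = 2A(√h₀ − √h)/0.0310 = 2·7.91·(√4.34 − √1.99)/0.0310
  = 15.820 × (2.0833 − 1.4107) / 0.0310 = 343.24 s.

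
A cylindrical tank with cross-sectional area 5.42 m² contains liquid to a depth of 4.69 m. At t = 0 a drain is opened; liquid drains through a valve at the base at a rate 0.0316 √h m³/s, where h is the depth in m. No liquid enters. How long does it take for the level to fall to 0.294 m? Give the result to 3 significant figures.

557 s

Unsteady balance on liquid volume: A dh/dt = −0.0316 √h.
This is separable: 2 d(√h)/dt = −0.0316/A, so √h = √h₀ − (0.0316/(2A)) t.
t = 2A(√h₀ − √h)/0.0316 = 2·5.42·(√4.69 − √0.294)/0.0316
  = 10.840 × (2.1656 − 0.54222) / 0.0316 = 556.90 s.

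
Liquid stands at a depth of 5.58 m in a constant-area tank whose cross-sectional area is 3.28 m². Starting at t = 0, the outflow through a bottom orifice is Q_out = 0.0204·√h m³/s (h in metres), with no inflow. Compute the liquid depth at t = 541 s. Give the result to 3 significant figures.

Accumulation of liquid (constant cross-section A): A dh/dt = −0.0204 √h.
This is separable: 2 d(√h)/dt = −0.0204/A, so √h = √h₀ − (0.0204/(2A)) t.
√h = √5.58 − 0.0204·541/(2·3.28) = 2.3622 − 1.6824 = 0.67982.
h = 0.67982² = 0.46216 m.

0.462 m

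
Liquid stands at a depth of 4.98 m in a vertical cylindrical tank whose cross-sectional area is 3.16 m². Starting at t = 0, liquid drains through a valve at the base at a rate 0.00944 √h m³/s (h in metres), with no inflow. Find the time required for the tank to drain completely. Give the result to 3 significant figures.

1490 s

A dh/dt = −Q_out = −0.00944 √h.
∫ h^(−1/2) dh = −(0.00944/A) ∫ dt, giving 2√h = 2√h₀ − (0.00944/A) t.
Set h = 0: 2√h₀ = (0.00944/A) t_empty ⇒ t_empty = 2A√h₀/0.00944.
t_empty = 2·3.16·√4.98/0.00944 = 6.3200·2.2316/0.00944 = 1494.0 s.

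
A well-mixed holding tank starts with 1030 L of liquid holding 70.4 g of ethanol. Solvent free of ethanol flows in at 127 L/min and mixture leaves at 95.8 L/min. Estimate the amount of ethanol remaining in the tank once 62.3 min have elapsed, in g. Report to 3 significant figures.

Total volume: dV/dt = Q_in − Q_out = 31.200 L/min, so V(t) = 1030 + 31.200 t and V(62.3) = 2973.8 L.
No ethanol enters, so dm/dt = −Q_out · (m/V).
Separate: dm/m = −Q_out dt/V(t) ⇒ ln(m/m₀) = −(Q_out/(Q_in−Q_out)) ln(V/V₀).
m = m₀ (V₀/V)^(Q_out/(Q_in−Q_out)) = 70.4 × (1030/2973.8)^(3.0705) = 2.7145 g.

2.71 g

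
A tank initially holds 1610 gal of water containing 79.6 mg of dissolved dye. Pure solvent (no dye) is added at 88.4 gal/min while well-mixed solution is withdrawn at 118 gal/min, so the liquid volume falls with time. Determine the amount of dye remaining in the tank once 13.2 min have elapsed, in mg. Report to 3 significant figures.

26.3 mg

Let m(t) be the amount of dye. Volume: V(t) = V₀ + (Q_in − Q_out) t = 1610 − 29.600 t; V(13.2) = 1219.3 gal.
Solute balance: dm/dt = 0 − Q_out C = −Q_out m/V(t).
Separate: dm/m = −Q_out dt/V(t) ⇒ ln(m/m₀) = −(Q_out/(Q_in−Q_out)) ln(V/V₀).
m = m₀ (V₀/V)^(Q_out/(Q_in−Q_out)) = 79.6 × (1610/1219.3)^(-3.9865) = 26.282 mg.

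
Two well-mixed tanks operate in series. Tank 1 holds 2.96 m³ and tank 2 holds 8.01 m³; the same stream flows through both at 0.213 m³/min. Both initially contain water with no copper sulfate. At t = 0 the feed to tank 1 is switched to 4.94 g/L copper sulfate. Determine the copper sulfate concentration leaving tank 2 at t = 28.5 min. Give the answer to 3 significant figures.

1.64 g/L

Time constants: τᵢ = Vᵢ/Q for each well-mixed tank.
τ₁ = 2.96/0.213 = 13.897 min; τ₂ = 8.01/0.213 = 37.606 min.
Tank 1: C₁ = C_in(1 − e^(−t/τ₁)). Tank 2 (τ₁ ≠ τ₂): C₂ = C_in[1 − (τ₁ e^(−t/τ₁) − τ₂ e^(−t/τ₂))/(τ₁ − τ₂)].
At t = 28.5: e^(−t/τ₁) = 0.12863, e^(−t/τ₂) = 0.46867.
C₂ = 4.94·[1 − (13.897·0.12863 − 37.606·0.46867)/(-23.709)] = 4.94·0.33202 = 1.6402 g/L.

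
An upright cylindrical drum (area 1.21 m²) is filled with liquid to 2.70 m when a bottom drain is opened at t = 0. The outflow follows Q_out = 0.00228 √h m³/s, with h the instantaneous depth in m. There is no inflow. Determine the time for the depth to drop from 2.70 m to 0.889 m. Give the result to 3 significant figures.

743 s

With no inflow, A dh/dt = −0.00228 √h.
∫ h^(−1/2) dh = −(0.00228/A) ∫ dt, giving 2√h = 2√h₀ − (0.00228/A) t.
t = 2A(√h₀ − √h)/0.00228 = 2·1.21·(√2.70 − √0.889)/0.00228
  = 2.4200 × (1.6432 − 0.94287) / 0.00228 = 743.30 s.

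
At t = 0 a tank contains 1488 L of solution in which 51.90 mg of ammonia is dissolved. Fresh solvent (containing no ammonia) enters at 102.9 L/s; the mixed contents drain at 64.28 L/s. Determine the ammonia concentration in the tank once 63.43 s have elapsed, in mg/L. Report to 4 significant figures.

0.002609 mg/L

Total volume: dV/dt = Q_in − Q_out = 38.6200 L/s, so V(t) = 1488 + 38.6200 t and V(63.43) = 3937.67 L.
Solute balance: dm/dt = 0 − Q_out C = −Q_out m/V(t).
Separate: dm/m = −Q_out dt/V(t) ⇒ ln(m/m₀) = −(Q_out/(Q_in−Q_out)) ln(V/V₀).
m = m₀ (V₀/V)^(Q_out/(Q_in−Q_out)) = 51.90 × (1488/3937.67)^(1.66442) = 10.2736 mg.
C = m/V = 10.2736/3937.67 = 0.00260906 mg/L.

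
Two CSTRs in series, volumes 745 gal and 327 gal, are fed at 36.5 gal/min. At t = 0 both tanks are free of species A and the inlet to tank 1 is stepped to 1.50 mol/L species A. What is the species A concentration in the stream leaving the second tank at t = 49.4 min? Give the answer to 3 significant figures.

1.27 mol/L

Time constants: τᵢ = Vᵢ/Q for each well-mixed tank.
τ₁ = 745/36.5 = 20.411 min; τ₂ = 327/36.5 = 8.9589 min.
Tank 1: C₁ = C_in(1 − e^(−t/τ₁)). Tank 2 (τ₁ ≠ τ₂): C₂ = C_in[1 − (τ₁ e^(−t/τ₁) − τ₂ e^(−t/τ₂))/(τ₁ − τ₂)].
At t = 49.4: e^(−t/τ₁) = 0.088898, e^(−t/τ₂) = 0.0040297.
C₂ = 1.50·[1 − (20.411·0.088898 − 8.9589·0.0040297)/(11.452)] = 1.50·0.84471 = 1.2671 mol/L.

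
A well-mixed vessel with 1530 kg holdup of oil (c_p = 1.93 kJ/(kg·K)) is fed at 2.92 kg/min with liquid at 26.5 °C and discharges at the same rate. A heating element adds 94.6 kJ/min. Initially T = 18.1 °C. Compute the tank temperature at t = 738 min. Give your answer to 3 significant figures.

M c_p dT/dt = ṁ c_p (T_in − T) + Q̇.
Rearrange: dT/dt = (T_ss − T)/τ with τ = M/ṁ = 523.97 min and T_ss = T_in + Q̇/(ṁ c_p) = 43.286 °C.
Integrating: T(t) = T_ss + (T₀ − T_ss) e^(−t/τ).
T(738) = 43.286 + (-25.186)·e^(−738/523.97) = 43.286 + (-25.186)·0.24452 = 37.128 °C.

37.1 °C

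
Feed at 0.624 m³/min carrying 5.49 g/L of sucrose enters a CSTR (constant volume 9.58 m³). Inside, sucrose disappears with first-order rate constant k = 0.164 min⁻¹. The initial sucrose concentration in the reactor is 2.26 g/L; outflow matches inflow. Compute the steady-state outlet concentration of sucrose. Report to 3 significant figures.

V dC/dt = Q(C_in − C) − k V C.
Steady state (dC/dt = 0): C_ss = Q C_in/(Q + kV) = C_in/(1 + kV/Q).
C_ss = 0.624·5.49/(0.624 + 0.164·9.58) = 3.4258/2.1951 = 1.5606 g/L.

1.56 g/L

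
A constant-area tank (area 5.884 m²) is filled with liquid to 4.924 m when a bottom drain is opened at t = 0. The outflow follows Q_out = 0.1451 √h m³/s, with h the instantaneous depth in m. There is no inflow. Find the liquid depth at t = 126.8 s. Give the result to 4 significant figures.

Unsteady balance on liquid volume: A dh/dt = −0.1451 √h.
∫ h^(−1/2) dh = −(0.1451/A) ∫ dt, giving 2√h = 2√h₀ − (0.1451/A) t.
√h = √4.924 − 0.1451·126.8/(2·5.884) = 2.21901 − 1.56345 = 0.655559.
h = 0.655559² = 0.429757 m.

0.4298 m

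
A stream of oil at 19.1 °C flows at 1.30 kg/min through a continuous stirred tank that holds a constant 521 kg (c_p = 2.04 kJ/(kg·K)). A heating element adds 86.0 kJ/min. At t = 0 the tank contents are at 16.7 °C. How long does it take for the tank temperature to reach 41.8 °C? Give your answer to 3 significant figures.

511 min

First-law balance (no shaft work): M c_p dT/dt = ṁ c_p (T_in − T) + 86.0.
τ = M/ṁ = 400.77 min; T_ss = T_in + Q̇/(ṁ c_p) = 51.528 °C.
T(t) = T_ss + (T₀ − T_ss) e^(−t/τ). Set T = 41.8:
e^(−t/τ) = (41.8 − 51.528)/(16.7 − 51.528) = 0.27932
t = −400.77 · ln(0.27932) = 511.14 min.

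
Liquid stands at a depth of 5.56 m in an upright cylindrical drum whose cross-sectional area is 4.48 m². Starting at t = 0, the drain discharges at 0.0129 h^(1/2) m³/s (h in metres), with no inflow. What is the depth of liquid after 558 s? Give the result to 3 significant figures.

A dh/dt = −Q_out = −0.0129 √h.
This is separable: 2 d(√h)/dt = −0.0129/A, so √h = √h₀ − (0.0129/(2A)) t.
√h = √5.56 − 0.0129·558/(2·4.48) = 2.3580 − 0.80337 = 1.5546.
h = 1.5546² = 2.4168 m.

2.42 m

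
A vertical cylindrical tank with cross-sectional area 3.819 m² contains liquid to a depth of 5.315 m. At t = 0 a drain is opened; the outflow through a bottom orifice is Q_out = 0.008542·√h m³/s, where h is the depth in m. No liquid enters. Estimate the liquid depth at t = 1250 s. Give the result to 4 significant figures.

Volume balance on the tank: A dh/dt = −0.008542 √h.
This is separable: 2 d(√h)/dt = −0.008542/A, so √h = √h₀ − (0.008542/(2A)) t.
√h = √5.315 − 0.008542·1250/(2·3.819) = 2.30543 − 1.39794 = 0.907484.
h = 0.907484² = 0.823527 m.

0.8235 m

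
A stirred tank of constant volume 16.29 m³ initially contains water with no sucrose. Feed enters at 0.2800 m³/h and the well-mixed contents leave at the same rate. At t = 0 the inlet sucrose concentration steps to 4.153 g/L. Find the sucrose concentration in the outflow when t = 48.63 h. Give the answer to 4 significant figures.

2.353 g/L

Species balance on the tank: V dC/dt = Q(C_in − C).
So dC/dt = (C_in − C)/τ with τ = V/Q = 16.29/0.2800 = 58.1786 h.
Integrating: C(t) = C_in + (C₀ − C_in) e^(−t/τ).
C(48.63) = 4.153 + (0 − 4.153)·e^(−48.63/58.1786) = 4.153 + (-4.15300)·0.433495 = 2.35269 g/L.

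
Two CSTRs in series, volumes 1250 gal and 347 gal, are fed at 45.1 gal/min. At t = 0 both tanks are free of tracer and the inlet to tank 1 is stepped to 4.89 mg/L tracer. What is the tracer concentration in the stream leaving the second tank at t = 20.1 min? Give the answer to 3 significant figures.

Each tank obeys Vᵢ dCᵢ/dt = Q(Cᵢ₋₁ − Cᵢ), so τᵢ = Vᵢ/Q.
τ₁ = 1250/45.1 = 27.716 min; τ₂ = 347/45.1 = 7.6940 min.
Solving the cascade with C₁(0)=C₂(0)=0 gives C₂(t) = C_in[1 − (τ₁ e^(−t/τ₁) − τ₂ e^(−t/τ₂))/(τ₁ − τ₂)].
At t = 20.1: e^(−t/τ₁) = 0.48422, e^(−t/τ₂) = 0.073357.
C₂ = 4.89·[1 − (27.716·0.48422 − 7.6940·0.073357)/(20.022)] = 4.89·0.35789 = 1.7501 mg/L.

1.75 mg/L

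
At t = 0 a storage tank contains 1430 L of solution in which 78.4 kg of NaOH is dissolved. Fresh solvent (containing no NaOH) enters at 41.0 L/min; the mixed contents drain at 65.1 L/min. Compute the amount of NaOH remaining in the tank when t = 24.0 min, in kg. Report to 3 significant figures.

Let m(t) be the amount of NaOH. Volume: V(t) = V₀ + (Q_in − Q_out) t = 1430 − 24.100 t; V(24.0) = 851.60 L.
Species balance (pure solvent in): dm/dt = −Q_out · m/V(t).
Separate: dm/m = −Q_out dt/V(t) ⇒ ln(m/m₀) = −(Q_out/(Q_in−Q_out)) ln(V/V₀).
m = m₀ (V₀/V)^(Q_out/(Q_in−Q_out)) = 78.4 × (1430/851.60)^(-2.7012) = 19.331 kg.

19.3 kg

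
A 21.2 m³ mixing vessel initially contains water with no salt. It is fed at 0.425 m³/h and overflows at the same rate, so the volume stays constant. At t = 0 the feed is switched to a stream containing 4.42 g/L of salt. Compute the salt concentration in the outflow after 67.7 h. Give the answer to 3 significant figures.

Mass balance on the solute (V constant): V dC/dt = Q(C_in − C).
So dC/dt = (C_in − C)/τ with τ = V/Q = 21.2/0.425 = 49.882 h.
This is linear first-order; C(t) = C_in + (C₀ − C_in) e^(−t/τ).
C(67.7) = 4.42 + (0 − 4.42)·e^(−67.7/49.882) = 4.42 + (-4.4200)·0.25738 = 3.2824 g/L.

3.28 g/L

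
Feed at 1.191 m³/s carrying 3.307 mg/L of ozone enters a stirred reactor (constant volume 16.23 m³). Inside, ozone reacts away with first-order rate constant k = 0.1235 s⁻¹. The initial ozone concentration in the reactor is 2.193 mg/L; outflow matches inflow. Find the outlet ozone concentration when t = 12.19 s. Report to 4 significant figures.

1.320 mg/L

V dC/dt = Q(C_in − C) − k V C.
dC/dt = (Q/V) C_in − (Q/V + k) C; effective rate a = Q/V + k = 0.0733826 + 0.1235 = 0.196883 s⁻¹.
C_ss = Q C_in/(Q + kV) = 1.23259 mg/L; C(t) = C_ss + (C₀ − C_ss) e^(−a t).
C(12.19) = 1.23259 + (0.960406)·e^(−0.196883·12.19) = 1.23259 + (0.960406)·0.0907180 = 1.31972 mg/L.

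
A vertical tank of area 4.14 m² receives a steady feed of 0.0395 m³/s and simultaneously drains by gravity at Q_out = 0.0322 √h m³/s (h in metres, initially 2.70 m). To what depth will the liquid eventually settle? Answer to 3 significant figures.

1.50 m

Volume balance on the tank: A dh/dt = Q_in − 0.0322 √h. At steady state dh/dt = 0:
Q_in = 0.0322 √h_ss ⇒ √h_ss = 0.0395/0.0322 = 1.2267.
h_ss = 1.2267² = 1.5048 m. (Since h₀ = 2.70 m > h_ss, the level will fall toward this value.)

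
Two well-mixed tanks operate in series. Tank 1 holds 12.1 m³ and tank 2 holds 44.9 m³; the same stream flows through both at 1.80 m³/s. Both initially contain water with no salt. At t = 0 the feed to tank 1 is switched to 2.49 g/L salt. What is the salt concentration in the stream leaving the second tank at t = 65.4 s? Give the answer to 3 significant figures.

2.24 g/L

Species balance on tank i: dCᵢ/dt = (Cᵢ₋₁ − Cᵢ)/τᵢ with τᵢ = Vᵢ/Q.
τ₁ = 12.1/1.80 = 6.7222 s; τ₂ = 44.9/1.80 = 24.944 s.
Solving the cascade with C₁(0)=C₂(0)=0 gives C₂(t) = C_in[1 − (τ₁ e^(−t/τ₁) − τ₂ e^(−t/τ₂))/(τ₁ − τ₂)].
At t = 65.4: e^(−t/τ₁) = 5.9536e-05, e^(−t/τ₂) = 0.072670.
C₂ = 2.49·[1 − (6.7222·5.9536e-05 − 24.944·0.072670)/(-18.222)] = 2.49·0.90054 = 2.2424 g/L.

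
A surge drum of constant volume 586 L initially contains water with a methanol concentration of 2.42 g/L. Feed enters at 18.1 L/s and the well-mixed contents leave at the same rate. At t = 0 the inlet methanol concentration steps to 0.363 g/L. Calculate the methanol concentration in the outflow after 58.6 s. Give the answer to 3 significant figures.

0.700 g/L

Accumulation = in − out for the solute gives V dC/dt = Q(C_in − C).
So dC/dt = (C_in − C)/τ with τ = V/Q = 586/18.1 = 32.376 s.
This is linear first-order; C(t) = C_in + (C₀ − C_in) e^(−t/τ).
C(58.6) = 0.363 + (2.42 − 0.363)·e^(−58.6/32.376) = 0.363 + (2.0570)·0.16365 = 0.69964 g/L.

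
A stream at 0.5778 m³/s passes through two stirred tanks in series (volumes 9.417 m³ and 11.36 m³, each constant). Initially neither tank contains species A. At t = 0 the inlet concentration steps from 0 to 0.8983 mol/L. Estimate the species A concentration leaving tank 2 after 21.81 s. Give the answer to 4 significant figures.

0.3083 mol/L

Each tank obeys Vᵢ dCᵢ/dt = Q(Cᵢ₋₁ − Cᵢ), so τᵢ = Vᵢ/Q.
τ₁ = 9.417/0.5778 = 16.2980 s; τ₂ = 11.36/0.5778 = 19.6608 s.
Tank 1: C₁ = C_in(1 − e^(−t/τ₁)). Tank 2 (τ₁ ≠ τ₂): C₂ = C_in[1 − (τ₁ e^(−t/τ₁) − τ₂ e^(−t/τ₂))/(τ₁ − τ₂)].
At t = 21.81: e^(−t/τ₁) = 0.262318, e^(−t/τ₂) = 0.329785.
C₂ = 0.8983·[1 − (16.2980·0.262318 − 19.6608·0.329785)/(-3.36276)] = 0.8983·0.343227 = 0.308321 mol/L.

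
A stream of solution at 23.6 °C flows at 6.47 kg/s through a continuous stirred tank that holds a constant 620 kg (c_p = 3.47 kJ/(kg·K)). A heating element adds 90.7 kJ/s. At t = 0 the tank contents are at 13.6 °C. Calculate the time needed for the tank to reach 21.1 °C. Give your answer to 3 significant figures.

M c_p dT/dt = ṁ c_p (T_in − T) + Q̇.
τ = M/ṁ = 95.827 s; T_ss = T_in + Q̇/(ṁ c_p) = 27.640 °C.
T(t) = T_ss + (T₀ − T_ss) e^(−t/τ). Set T = 21.1:
e^(−t/τ) = (21.1 − 27.640)/(13.6 − 27.640) = 0.46581
t = −95.827 · ln(0.46581) = 73.210 s.

73.2 s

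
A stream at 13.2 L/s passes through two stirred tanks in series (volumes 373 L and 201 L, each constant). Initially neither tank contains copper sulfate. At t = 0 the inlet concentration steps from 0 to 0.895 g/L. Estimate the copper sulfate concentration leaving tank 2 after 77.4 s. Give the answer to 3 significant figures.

Species balance on tank i: dCᵢ/dt = (Cᵢ₋₁ − Cᵢ)/τᵢ with τᵢ = Vᵢ/Q.
τ₁ = 373/13.2 = 28.258 s; τ₂ = 201/13.2 = 15.227 s.
Tank 1: C₁ = C_in(1 − e^(−t/τ₁)). Tank 2 (τ₁ ≠ τ₂): C₂ = C_in[1 − (τ₁ e^(−t/τ₁) − τ₂ e^(−t/τ₂))/(τ₁ − τ₂)].
At t = 77.4: e^(−t/τ₁) = 0.064629, e^(−t/τ₂) = 0.0062014.
C₂ = 0.895·[1 − (28.258·0.064629 − 15.227·0.0062014)/(13.030)] = 0.895·0.86709 = 0.77605 g/L.

0.776 g/L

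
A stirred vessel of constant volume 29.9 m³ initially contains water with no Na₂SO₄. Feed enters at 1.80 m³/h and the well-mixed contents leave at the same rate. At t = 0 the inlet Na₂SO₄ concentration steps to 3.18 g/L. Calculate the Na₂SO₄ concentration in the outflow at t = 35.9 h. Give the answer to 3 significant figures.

Species balance on the tank: V dC/dt = Q(C_in − C).
Rewrite as dC/dt + C/τ = C_in/τ, τ = V/Q = 16.611 h.
Integrating: C(t) = C_in + (C₀ − C_in) e^(−t/τ).
C(35.9) = 3.18 + (0 − 3.18)·e^(−35.9/16.611) = 3.18 + (-3.1800)·0.11519 = 2.8137 g/L.

2.81 g/L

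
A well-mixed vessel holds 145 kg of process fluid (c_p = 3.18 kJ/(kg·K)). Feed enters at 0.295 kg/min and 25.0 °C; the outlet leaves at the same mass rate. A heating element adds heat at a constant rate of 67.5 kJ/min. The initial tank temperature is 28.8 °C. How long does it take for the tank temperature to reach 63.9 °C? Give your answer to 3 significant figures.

356 min

M c_p dT/dt = ṁ c_p (T_in − T) + Q̇.
τ = M/ṁ = 491.53 min; T_ss = T_in + Q̇/(ṁ c_p) = 96.954 °C.
T(t) = T_ss + (T₀ − T_ss) e^(−t/τ). Set T = 63.9:
e^(−t/τ) = (63.9 − 96.954)/(28.8 − 96.954) = 0.48499
t = −491.53 · ln(0.48499) = 355.68 min.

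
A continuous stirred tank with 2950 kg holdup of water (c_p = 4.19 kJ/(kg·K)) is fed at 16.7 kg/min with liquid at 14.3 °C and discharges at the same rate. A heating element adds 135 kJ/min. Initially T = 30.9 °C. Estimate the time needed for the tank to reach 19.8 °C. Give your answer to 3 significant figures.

250 min

Heat balance on the well-mixed liquid: M c_p dT/dt = ṁ c_p (T_in − T) + 135.
τ = M/ṁ = 176.65 min; T_ss = T_in + Q̇/(ṁ c_p) = 16.229 °C.
T(t) = T_ss + (T₀ − T_ss) e^(−t/τ). Set T = 19.8:
e^(−t/τ) = (19.8 − 16.229)/(30.9 − 16.229) = 0.24339
t = −176.65 · ln(0.24339) = 249.62 min.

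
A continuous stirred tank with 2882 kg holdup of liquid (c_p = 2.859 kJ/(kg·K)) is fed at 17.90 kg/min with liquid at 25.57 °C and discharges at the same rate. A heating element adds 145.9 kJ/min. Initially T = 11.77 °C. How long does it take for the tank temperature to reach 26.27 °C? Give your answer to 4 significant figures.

329.5 min

Energy balance: M c_p dT/dt = ṁ c_p (T_in − T) + 145.9.
τ = M/ṁ = 161.006 min; T_ss = T_in + Q̇/(ṁ c_p) = 28.4209 °C.
T(t) = T_ss + (T₀ − T_ss) e^(−t/τ). Set T = 26.27:
e^(−t/τ) = (26.27 − 28.4209)/(11.77 − 28.4209) = 0.129178
t = −161.006 · ln(0.129178) = 329.508 min.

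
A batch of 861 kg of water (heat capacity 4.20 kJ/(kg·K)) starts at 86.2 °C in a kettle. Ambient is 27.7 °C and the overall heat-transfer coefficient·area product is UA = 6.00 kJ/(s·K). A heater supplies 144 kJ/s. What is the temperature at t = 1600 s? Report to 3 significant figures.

Lumped-capacitance energy balance: M c_p dT/dt = UA(T_amb − T) + Q̇.
dT/dt = (T_ss − T)/τ with T_ss = T_amb + Q̇/UA = 27.7 + 144/6.00 = 51.700 °C, τ = M c_p/UA = 861·4.20/6.00 = 602.70 s.
Solution: T(t) = T_ss + (T₀ − T_ss) e^(−t/τ).
T(1600) = 51.700 + (34.500)·0.070318 = 54.126 °C.

54.1 °C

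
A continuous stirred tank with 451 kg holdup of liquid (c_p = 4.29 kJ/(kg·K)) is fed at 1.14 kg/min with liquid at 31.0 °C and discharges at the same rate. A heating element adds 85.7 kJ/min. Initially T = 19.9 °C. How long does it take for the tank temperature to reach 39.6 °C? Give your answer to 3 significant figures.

461 min

M c_p dT/dt = ṁ c_p (T_in − T) + Q̇.
τ = M/ṁ = 395.61 min; T_ss = T_in + Q̇/(ṁ c_p) = 48.523 °C.
T(t) = T_ss + (T₀ − T_ss) e^(−t/τ). Set T = 39.6:
e^(−t/τ) = (39.6 − 48.523)/(19.9 − 48.523) = 0.31175
t = −395.61 · ln(0.31175) = 461.11 min.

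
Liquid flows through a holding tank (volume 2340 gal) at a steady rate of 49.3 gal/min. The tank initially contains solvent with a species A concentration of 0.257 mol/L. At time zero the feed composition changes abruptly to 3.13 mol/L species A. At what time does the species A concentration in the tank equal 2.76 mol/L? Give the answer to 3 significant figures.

97.3 min

Transient balance on the dissolved component: V dC/dt = Q(C_in − C), so τ = V/Q = 47.465 min.
C(t) = C_in + (C₀ − C_in) e^(−t/τ). Set C = 2.76 and solve for t:
e^(−t/τ) = (C − C_in)/(C₀ − C_in) = (2.76 − 3.13)/(0.257 − 3.13) = 0.12879
t = −τ ln(…) = 47.465 × 2.0496 = 97.284 min.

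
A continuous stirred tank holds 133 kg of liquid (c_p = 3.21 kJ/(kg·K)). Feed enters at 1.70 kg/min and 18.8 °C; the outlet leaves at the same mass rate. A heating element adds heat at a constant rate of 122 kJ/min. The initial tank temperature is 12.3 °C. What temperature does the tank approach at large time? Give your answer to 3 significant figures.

M c_p dT/dt = ṁ c_p (T_in − T) + Q̇.
At steady state dT/dt = 0 ⇒ T_ss = T_in + Q̇/(ṁ c_p) = 18.8 + 122/(1.70·3.21) = 41.157 °C.

41.2 °C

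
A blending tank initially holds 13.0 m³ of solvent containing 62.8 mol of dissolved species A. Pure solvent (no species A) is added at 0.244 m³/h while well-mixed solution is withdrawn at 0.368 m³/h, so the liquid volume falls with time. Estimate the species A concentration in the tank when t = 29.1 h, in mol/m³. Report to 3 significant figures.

Total volume: dV/dt = Q_in − Q_out = -0.12400 m³/h, so V(t) = 13.0 − 0.12400 t and V(29.1) = 9.3916 m³.
Solute balance: dm/dt = 0 − Q_out C = −Q_out m/V(t).
dm/m = −Q_out dt/(V₀ − 0.12400 t); integrating gives ln(m/m₀) = −(Q_out/(Q_in−Q_out)) ln(V/V₀).
m = m₀ (V₀/V)^(Q_out/(Q_in−Q_out)) = 62.8 × (13.0/9.3916)^(-2.9677) = 23.928 mol.
C = m/V = 23.928/9.3916 = 2.5478 mol/m³.

2.55 mol/m³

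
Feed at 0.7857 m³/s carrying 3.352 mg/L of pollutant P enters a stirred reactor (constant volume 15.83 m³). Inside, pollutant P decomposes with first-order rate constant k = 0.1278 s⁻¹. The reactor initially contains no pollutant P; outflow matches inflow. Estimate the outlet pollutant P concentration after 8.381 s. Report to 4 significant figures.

0.7257 mg/L

V dC/dt = Q(C_in − C) − k V C.
dC/dt = (Q/V) C_in − (Q/V + k) C; effective rate a = Q/V + k = 0.0496336 + 0.1278 = 0.177434 s⁻¹.
C_ss = Q C_in/(Q + kV) = 0.937657 mg/L; C(t) = C_ss + (C₀ − C_ss) e^(−a t).
C(8.381) = 0.937657 + (-0.937657)·e^(−0.177434·8.381) = 0.937657 + (-0.937657)·0.226034 = 0.725715 mg/L.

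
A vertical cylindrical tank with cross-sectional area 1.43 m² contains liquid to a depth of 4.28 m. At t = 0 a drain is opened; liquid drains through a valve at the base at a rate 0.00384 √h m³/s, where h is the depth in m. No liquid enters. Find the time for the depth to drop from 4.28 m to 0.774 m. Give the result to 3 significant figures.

886 s

A dh/dt = −Q_out = −0.00384 √h.
Separate and integrate: 2(√h − √h₀) = −(0.00384/A) t.
t = 2A(√h₀ − √h)/0.00384 = 2·1.43·(√4.28 − √0.774)/0.00384
  = 2.8600 × (2.0688 − 0.87977) / 0.00384 = 885.59 s.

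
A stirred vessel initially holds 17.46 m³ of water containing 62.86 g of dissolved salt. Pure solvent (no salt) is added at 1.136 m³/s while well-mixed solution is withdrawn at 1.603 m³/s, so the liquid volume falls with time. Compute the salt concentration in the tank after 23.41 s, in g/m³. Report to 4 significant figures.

Total volume: dV/dt = Q_in − Q_out = -0.467000 m³/s, so V(t) = 17.46 − 0.467000 t and V(23.41) = 6.52753 m³.
Solute balance: dm/dt = 0 − Q_out C = −Q_out m/V(t).
dm/m = −Q_out dt/(V₀ − 0.467000 t); integrating gives ln(m/m₀) = −(Q_out/(Q_in−Q_out)) ln(V/V₀).
m = m₀ (V₀/V)^(Q_out/(Q_in−Q_out)) = 62.86 × (17.46/6.52753)^(-3.43255) = 2.14616 g.
C = m/V = 2.14616/6.52753 = 0.328786 g/m³.

0.3288 g/m³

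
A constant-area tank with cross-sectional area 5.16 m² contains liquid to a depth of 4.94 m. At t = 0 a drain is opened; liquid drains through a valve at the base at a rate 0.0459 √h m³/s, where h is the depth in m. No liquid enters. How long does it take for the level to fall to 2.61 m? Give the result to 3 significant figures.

136 s

With no inflow, A dh/dt = −0.0459 √h.
Separate and integrate: 2(√h − √h₀) = −(0.0459/A) t.
t = 2A(√h₀ − √h)/0.0459 = 2·5.16·(√4.94 − √2.61)/0.0459
  = 10.320 × (2.2226 − 1.6155) / 0.0459 = 136.49 s.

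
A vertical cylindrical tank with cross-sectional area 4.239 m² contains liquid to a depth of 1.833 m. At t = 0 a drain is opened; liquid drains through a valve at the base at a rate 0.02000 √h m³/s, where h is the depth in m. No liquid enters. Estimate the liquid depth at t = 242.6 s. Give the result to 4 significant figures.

0.6109 m

Unsteady balance on liquid volume: A dh/dt = −0.02000 √h.
Separate and integrate: 2(√h − √h₀) = −(0.02000/A) t.
√h = √1.833 − 0.02000·242.6/(2·4.239) = 1.35388 − 0.572305 = 0.781579.
h = 0.781579² = 0.610865 m.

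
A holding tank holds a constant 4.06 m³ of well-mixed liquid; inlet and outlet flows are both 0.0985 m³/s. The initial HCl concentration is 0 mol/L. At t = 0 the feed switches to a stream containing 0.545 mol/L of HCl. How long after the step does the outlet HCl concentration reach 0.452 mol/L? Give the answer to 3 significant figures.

72.9 s

Species balance: V dC/dt = Q(C_in − C) ⇒ τ = V/Q = 41.218 s.
C(t) = C_in + (C₀ − C_in) e^(−t/τ). Set C = 0.452 and solve for t:
e^(−t/τ) = (C − C_in)/(C₀ − C_in) = (0.452 − 0.545)/(0 − 0.545) = 0.17064
t = −τ ln(…) = 41.218 × 1.7682 = 72.882 s.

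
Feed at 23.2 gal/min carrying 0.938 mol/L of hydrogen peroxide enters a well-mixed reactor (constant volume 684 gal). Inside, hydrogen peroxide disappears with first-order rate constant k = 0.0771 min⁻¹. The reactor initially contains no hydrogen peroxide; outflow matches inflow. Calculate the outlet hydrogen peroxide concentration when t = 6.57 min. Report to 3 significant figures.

0.148 mol/L

Accumulation = in − out − consumed: V dC/dt = Q C_in − Q C − k V C.
dC/dt = (Q/V) C_in − (Q/V + k) C; effective rate a = Q/V + k = 0.033918 + 0.0771 = 0.11102 min⁻¹.
C_ss = Q C_in/(Q + kV) = 0.28658 mol/L; C(t) = C_ss + (C₀ − C_ss) e^(−a t).
C(6.57) = 0.28658 + (-0.28658)·e^(−0.11102·6.57) = 0.28658 + (-0.28658)·0.48220 = 0.14839 mol/L.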